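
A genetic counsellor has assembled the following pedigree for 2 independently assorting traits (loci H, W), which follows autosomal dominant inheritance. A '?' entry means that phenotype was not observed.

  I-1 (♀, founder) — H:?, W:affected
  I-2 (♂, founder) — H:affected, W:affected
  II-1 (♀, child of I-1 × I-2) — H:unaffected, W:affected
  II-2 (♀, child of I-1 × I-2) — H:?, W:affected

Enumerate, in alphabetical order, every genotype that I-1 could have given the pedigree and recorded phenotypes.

H/I-1 ? ·: hh|Hh
H/I-2 aff ·: Hh
H/II-1 un I-1×I-2: hh
H/II-2 ? I-1×I-2: hh|Hh|HH
⇒ H over [I-1,I-2,II-1,II-2]: 5 consistent
W/I-1 aff ·: Ww|WW
W/I-2 aff ·: Ww|WW
W/II-1 aff I-1×I-2: Ww|WW
W/II-2 aff I-1×I-2: Ww|WW
⇒ W over [I-1,I-2,II-1,II-2]: 13 consistent

I-1 ∈ {Hh WW, Hh Ww, hh WW, hh Ww}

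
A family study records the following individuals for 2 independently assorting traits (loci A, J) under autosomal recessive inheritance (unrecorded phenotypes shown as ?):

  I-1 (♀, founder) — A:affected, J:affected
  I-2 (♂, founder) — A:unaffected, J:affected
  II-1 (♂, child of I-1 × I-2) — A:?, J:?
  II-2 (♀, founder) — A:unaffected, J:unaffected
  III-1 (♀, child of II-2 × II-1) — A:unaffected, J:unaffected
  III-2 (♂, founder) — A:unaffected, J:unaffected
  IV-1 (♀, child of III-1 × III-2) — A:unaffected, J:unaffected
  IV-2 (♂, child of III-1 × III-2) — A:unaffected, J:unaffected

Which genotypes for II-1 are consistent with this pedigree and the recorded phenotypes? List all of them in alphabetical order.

A/I-1 aff ·: aa
A/I-2 un ·: AA|Aa
A/II-1 ? I-1×I-2: Aa|aa
A/II-2 un ·: AA|Aa
A/III-1 un II-2×II-1: AA|Aa
A/III-2 un ·: AA|Aa
A/IV-1 un III-1×III-2: AA|Aa
A/IV-2 un III-1×III-2: AA|Aa
⇒ A over [I-1,I-2,II-1,II-2,III-1,III-2,IV-1,IV-2]: 68 consistent
J/I-1 aff ·: jj
J/I-2 aff ·: jj
J/II-1 ? I-1×I-2: jj
J/II-2 un ·: JJ|Jj
J/III-1 un II-2×II-1: Jj
J/III-2 un ·: JJ|Jj
J/IV-1 un III-1×III-2: JJ|Jj
J/IV-2 un III-1×III-2: JJ|Jj
⇒ J over [I-1,I-2,II-1,II-2,III-1,III-2,IV-1,IV-2]: 16 consistent

II-1 ∈ {Aa jj, aa jj}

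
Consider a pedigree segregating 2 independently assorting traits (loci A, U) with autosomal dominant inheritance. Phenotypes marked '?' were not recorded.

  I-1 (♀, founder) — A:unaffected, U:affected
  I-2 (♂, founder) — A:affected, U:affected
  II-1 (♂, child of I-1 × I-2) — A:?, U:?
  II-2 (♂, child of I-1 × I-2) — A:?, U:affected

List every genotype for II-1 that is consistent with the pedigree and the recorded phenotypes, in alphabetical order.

II-1 ∈ {Aa UU, Aa Uu, Aa uu, aa UU, aa Uu, aa uu}

A/I-1 un ·: aa
A/I-2 aff ·: Aa|AA
A/II-1 ? I-1×I-2: aa|Aa
A/II-2 ? I-1×I-2: aa|Aa
⇒ A over [I-1,I-2,II-1,II-2]: 5 consistent
U/I-1 aff ·: Uu|UU
U/I-2 aff ·: Uu|UU
U/II-1 ? I-1×I-2: uu|Uu|UU
U/II-2 aff I-1×I-2: Uu|UU
⇒ U over [I-1,I-2,II-1,II-2]: 15 consistent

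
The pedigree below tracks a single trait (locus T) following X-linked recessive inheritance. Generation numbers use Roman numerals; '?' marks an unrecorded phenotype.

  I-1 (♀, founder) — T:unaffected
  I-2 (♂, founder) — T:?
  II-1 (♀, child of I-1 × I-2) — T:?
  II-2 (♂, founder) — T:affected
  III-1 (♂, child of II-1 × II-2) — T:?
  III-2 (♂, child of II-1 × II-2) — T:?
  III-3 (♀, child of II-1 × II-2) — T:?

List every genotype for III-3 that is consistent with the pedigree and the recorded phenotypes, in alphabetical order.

T/I-1 un ·: X^TX^T|X^TX^t
T/I-2 ? ·: X^TY|X^tY
T/II-1 ? I-1×I-2: X^TX^T|X^TX^t|X^tX^t
T/II-2 aff ·: X^tY
T/III-1 ? II-1×II-2: X^TY|X^tY
T/III-2 ? II-1×II-2: X^TY|X^tY
T/III-3 ? II-1×II-2: X^TX^t|X^tX^t
⇒ T over [I-1,I-2,II-1,II-2,III-1,III-2,III-3]: 27 consistent

III-3 ∈ {X^TX^t, X^tX^t}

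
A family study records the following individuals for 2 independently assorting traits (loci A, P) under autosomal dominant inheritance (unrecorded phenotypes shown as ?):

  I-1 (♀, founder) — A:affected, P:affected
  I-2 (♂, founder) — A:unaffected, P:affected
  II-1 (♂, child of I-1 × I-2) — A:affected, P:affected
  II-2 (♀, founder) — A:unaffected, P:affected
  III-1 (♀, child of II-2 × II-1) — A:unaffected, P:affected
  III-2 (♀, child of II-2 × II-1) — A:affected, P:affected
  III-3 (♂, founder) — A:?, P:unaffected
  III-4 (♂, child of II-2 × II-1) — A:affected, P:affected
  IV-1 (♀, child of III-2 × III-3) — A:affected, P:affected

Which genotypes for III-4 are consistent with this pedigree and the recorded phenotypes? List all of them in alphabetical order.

III-4 ∈ {Aa PP, Aa Pp}

A/I-1 aff ·: Aa|AA
A/I-2 un ·: aa
A/II-1 aff I-1×I-2: Aa
A/II-2 un ·: aa
A/III-1 un II-2×II-1: aa
A/III-2 aff II-2×II-1: Aa
A/III-3 ? ·: aa|Aa|AA
A/III-4 aff II-2×II-1: Aa
A/IV-1 aff III-2×III-3: Aa|AA
⇒ A over [I-1,I-2,II-1,II-2,III-1,III-2,III-3,III-4,IV-1]: 10 consistent
P/I-1 aff ·: Pp|PP
P/I-2 aff ·: Pp|PP
P/II-1 aff I-1×I-2: Pp|PP
P/II-2 aff ·: Pp|PP
P/III-1 aff II-2×II-1: Pp|PP
P/III-2 aff II-2×II-1: Pp|PP
P/III-3 un ·: pp
P/III-4 aff II-2×II-1: Pp|PP
P/IV-1 aff III-2×III-3: Pp
⇒ P over [I-1,I-2,II-1,II-2,III-1,III-2,III-3,III-4,IV-1]: 84 consistent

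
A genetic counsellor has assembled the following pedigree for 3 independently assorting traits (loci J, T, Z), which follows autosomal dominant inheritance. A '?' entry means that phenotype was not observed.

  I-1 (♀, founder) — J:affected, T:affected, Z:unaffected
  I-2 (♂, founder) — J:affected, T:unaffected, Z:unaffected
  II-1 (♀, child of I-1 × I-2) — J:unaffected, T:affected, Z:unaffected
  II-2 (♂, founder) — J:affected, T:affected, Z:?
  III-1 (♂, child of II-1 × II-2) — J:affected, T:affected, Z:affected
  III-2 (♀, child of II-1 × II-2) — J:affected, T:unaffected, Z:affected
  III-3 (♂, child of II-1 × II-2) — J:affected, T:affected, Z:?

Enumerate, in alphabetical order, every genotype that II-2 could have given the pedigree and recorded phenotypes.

II-2 ∈ {JJ Tt ZZ, JJ Tt Zz, Jj Tt ZZ, Jj Tt Zz}

J/I-1 aff ·: Jj
J/I-2 aff ·: Jj
J/II-1 un I-1×I-2: jj
J/II-2 aff ·: Jj|JJ
J/III-1 aff II-1×II-2: Jj
J/III-2 aff II-1×II-2: Jj
J/III-3 aff II-1×II-2: Jj
⇒ J over [I-1,I-2,II-1,II-2,III-1,III-2,III-3]: 2 consistent
T/I-1 aff ·: Tt|TT
T/I-2 un ·: tt
T/II-1 aff I-1×I-2: Tt
T/II-2 aff ·: Tt
T/III-1 aff II-1×II-2: Tt|TT
T/III-2 un II-1×II-2: tt
T/III-3 aff II-1×II-2: Tt|TT
⇒ T over [I-1,I-2,II-1,II-2,III-1,III-2,III-3]: 8 consistent
Z/I-1 un ·: zz
Z/I-2 un ·: zz
Z/II-1 un I-1×I-2: zz
Z/II-2 ? ·: Zz|ZZ
Z/III-1 aff II-1×II-2: Zz
Z/III-2 aff II-1×II-2: Zz
Z/III-3 ? II-1×II-2: zz|Zz
⇒ Z over [I-1,I-2,II-1,II-2,III-1,III-2,III-3]: 3 consistent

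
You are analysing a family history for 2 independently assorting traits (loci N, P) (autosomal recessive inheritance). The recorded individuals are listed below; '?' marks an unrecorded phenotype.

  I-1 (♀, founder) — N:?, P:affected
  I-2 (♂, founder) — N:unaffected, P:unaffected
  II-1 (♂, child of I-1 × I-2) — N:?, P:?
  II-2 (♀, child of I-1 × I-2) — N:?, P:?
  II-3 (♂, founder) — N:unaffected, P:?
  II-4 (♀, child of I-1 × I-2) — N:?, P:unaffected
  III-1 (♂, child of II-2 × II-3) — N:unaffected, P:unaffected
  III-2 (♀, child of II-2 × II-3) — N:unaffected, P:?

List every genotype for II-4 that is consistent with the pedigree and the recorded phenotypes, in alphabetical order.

N/I-1 ? ·: NN|Nn|nn
N/I-2 un ·: NN|Nn
N/II-1 ? I-1×I-2: NN|Nn|nn
N/II-2 ? I-1×I-2: NN|Nn|nn
N/II-3 un ·: NN|Nn
N/II-4 ? I-1×I-2: NN|Nn|nn
N/III-1 un II-2×II-3: NN|Nn
N/III-2 un II-2×II-3: NN|Nn
⇒ N over [I-1,I-2,II-1,II-2,II-3,II-4,III-1,III-2]: 292 consistent
P/I-1 aff ·: pp
P/I-2 un ·: PP|Pp
P/II-1 ? I-1×I-2: Pp|pp
P/II-2 ? I-1×I-2: Pp|pp
P/II-3 ? ·: PP|Pp|pp
P/II-4 un I-1×I-2: Pp
P/III-1 un II-2×II-3: PP|Pp
P/III-2 ? II-2×II-3: PP|Pp|pp
⇒ P over [I-1,I-2,II-1,II-2,II-3,II-4,III-1,III-2]: 42 consistent

II-4 ∈ {NN Pp, Nn Pp, nn Pp}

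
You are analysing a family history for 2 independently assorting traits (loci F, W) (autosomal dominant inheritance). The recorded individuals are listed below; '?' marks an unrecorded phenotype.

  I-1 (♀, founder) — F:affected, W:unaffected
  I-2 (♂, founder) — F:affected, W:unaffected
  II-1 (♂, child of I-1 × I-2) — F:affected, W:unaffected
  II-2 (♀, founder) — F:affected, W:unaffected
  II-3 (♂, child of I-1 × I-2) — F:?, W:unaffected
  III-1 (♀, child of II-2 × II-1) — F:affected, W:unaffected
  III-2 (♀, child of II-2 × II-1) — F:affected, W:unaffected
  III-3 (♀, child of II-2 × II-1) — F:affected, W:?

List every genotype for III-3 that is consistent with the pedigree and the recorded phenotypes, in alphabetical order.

III-3 ∈ {FF ww, Ff ww}

F/I-1 aff ·: Ff|FF
F/I-2 aff ·: Ff|FF
F/II-1 aff I-1×I-2: Ff|FF
F/II-2 aff ·: Ff|FF
F/II-3 ? I-1×I-2: ff|Ff|FF
F/III-1 aff II-2×II-1: Ff|FF
F/III-2 aff II-2×II-1: Ff|FF
F/III-3 aff II-2×II-1: Ff|FF
⇒ F over [I-1,I-2,II-1,II-2,II-3,III-1,III-2,III-3]: 184 consistent
W/I-1 un ·: ww
W/I-2 un ·: ww
W/II-1 un I-1×I-2: ww
W/II-2 un ·: ww
W/II-3 un I-1×I-2: ww
W/III-1 un II-2×II-1: ww
W/III-2 un II-2×II-1: ww
W/III-3 ? II-2×II-1: ww
⇒ W over [I-1,I-2,II-1,II-2,II-3,III-1,III-2,III-3]: 1 consistent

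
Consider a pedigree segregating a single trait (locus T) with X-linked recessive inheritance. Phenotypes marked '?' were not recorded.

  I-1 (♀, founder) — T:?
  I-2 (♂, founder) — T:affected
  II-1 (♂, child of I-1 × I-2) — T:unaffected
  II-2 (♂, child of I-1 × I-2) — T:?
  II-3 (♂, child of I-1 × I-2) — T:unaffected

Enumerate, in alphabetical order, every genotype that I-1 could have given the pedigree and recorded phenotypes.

I-1 ∈ {X^TX^T, X^TX^t}

T/I-1 ? ·: X^TX^T|X^TX^t
T/I-2 aff ·: X^tY
T/II-1 un I-1×I-2: X^TY
T/II-2 ? I-1×I-2: X^TY|X^tY
T/II-3 un I-1×I-2: X^TY
⇒ T over [I-1,I-2,II-1,II-2,II-3]: 3 consistent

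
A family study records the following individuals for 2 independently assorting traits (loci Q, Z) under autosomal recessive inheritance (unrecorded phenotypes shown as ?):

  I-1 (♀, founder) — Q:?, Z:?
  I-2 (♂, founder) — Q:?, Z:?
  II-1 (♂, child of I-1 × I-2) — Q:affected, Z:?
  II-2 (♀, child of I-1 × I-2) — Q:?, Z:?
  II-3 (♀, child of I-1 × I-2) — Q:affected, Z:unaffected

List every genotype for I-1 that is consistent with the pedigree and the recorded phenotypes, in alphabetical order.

Q/I-1 ? ·: Qq|qq
Q/I-2 ? ·: Qq|qq
Q/II-1 aff I-1×I-2: qq
Q/II-2 ? I-1×I-2: QQ|Qq|qq
Q/II-3 aff I-1×I-2: qq
⇒ Q over [I-1,I-2,II-1,II-2,II-3]: 8 consistent
Z/I-1 ? ·: ZZ|Zz|zz
Z/I-2 ? ·: ZZ|Zz|zz
Z/II-1 ? I-1×I-2: ZZ|Zz|zz
Z/II-2 ? I-1×I-2: ZZ|Zz|zz
Z/II-3 un I-1×I-2: ZZ|Zz
⇒ Z over [I-1,I-2,II-1,II-2,II-3]: 45 consistent

I-1 ∈ {Qq ZZ, Qq Zz, Qq zz, qq ZZ, qq Zz, qq zz}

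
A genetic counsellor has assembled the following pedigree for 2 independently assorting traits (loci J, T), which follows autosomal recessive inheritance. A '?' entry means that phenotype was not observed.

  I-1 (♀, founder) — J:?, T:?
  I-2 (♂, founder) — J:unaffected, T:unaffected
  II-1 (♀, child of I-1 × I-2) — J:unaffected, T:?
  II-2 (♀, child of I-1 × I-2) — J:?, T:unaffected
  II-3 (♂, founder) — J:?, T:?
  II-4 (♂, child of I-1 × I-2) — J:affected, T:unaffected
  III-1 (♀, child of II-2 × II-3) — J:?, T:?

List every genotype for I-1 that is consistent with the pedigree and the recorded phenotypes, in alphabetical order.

I-1 ∈ {Jj TT, Jj Tt, Jj tt, jj TT, jj Tt, jj tt}

J/I-1 ? ·: Jj|jj
J/I-2 un ·: Jj
J/II-1 un I-1×I-2: JJ|Jj
J/II-2 ? I-1×I-2: JJ|Jj|jj
J/II-3 ? ·: JJ|Jj|jj
J/II-4 aff I-1×I-2: jj
J/III-1 ? II-2×II-3: JJ|Jj|jj
⇒ J over [I-1,I-2,II-1,II-2,II-3,II-4,III-1]: 41 consistent
T/I-1 ? ·: TT|Tt|tt
T/I-2 un ·: TT|Tt
T/II-1 ? I-1×I-2: TT|Tt|tt
T/II-2 un I-1×I-2: TT|Tt
T/II-3 ? ·: TT|Tt|tt
T/II-4 un I-1×I-2: TT|Tt
T/III-1 ? II-2×II-3: TT|Tt|tt
⇒ T over [I-1,I-2,II-1,II-2,II-3,II-4,III-1]: 179 consistent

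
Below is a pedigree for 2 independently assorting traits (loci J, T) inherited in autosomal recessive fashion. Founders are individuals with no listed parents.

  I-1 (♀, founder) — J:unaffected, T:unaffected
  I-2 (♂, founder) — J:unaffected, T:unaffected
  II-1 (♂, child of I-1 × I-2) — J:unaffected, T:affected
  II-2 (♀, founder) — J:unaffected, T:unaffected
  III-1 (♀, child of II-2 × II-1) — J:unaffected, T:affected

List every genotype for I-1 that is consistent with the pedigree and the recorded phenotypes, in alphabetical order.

J/I-1 un ·: JJ|Jj
J/I-2 un ·: JJ|Jj
J/II-1 un I-1×I-2: JJ|Jj
J/II-2 un ·: JJ|Jj
J/III-1 un II-2×II-1: JJ|Jj
⇒ J over [I-1,I-2,II-1,II-2,III-1]: 24 consistent
T/I-1 un ·: Tt
T/I-2 un ·: Tt
T/II-1 aff I-1×I-2: tt
T/II-2 un ·: Tt
T/III-1 aff II-2×II-1: tt
⇒ T over [I-1,I-2,II-1,II-2,III-1]: 1 consistent

I-1 ∈ {JJ Tt, Jj Tt}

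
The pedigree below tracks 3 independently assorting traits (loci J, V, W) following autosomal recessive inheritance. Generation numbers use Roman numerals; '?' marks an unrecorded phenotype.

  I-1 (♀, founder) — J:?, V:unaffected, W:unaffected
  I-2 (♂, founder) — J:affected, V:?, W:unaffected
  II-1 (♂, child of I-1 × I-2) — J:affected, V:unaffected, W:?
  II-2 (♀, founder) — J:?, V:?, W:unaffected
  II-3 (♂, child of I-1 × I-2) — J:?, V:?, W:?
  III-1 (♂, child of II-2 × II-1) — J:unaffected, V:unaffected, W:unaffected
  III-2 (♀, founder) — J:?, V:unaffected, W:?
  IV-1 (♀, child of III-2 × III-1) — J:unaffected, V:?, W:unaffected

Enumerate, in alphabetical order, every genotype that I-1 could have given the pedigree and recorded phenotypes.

I-1 ∈ {Jj VV WW, Jj VV Ww, Jj Vv WW, Jj Vv Ww, jj VV WW, jj VV Ww, jj Vv WW, jj Vv Ww}

J/I-1 ? ·: Jj|jj
J/I-2 aff ·: jj
J/II-1 aff I-1×I-2: jj
J/II-2 ? ·: JJ|Jj
J/II-3 ? I-1×I-2: Jj|jj
J/III-1 un II-2×II-1: Jj
J/III-2 ? ·: JJ|Jj|jj
J/IV-1 un III-2×III-1: JJ|Jj
⇒ J over [I-1,I-2,II-1,II-2,II-3,III-1,III-2,IV-1]: 30 consistent
V/I-1 un ·: VV|Vv
V/I-2 ? ·: VV|Vv|vv
V/II-1 un I-1×I-2: VV|Vv
V/II-2 ? ·: VV|Vv|vv
V/II-3 ? I-1×I-2: VV|Vv|vv
V/III-1 un II-2×II-1: VV|Vv
V/III-2 un ·: VV|Vv
V/IV-1 ? III-2×III-1: VV|Vv|vv
⇒ V over [I-1,I-2,II-1,II-2,II-3,III-1,III-2,IV-1]: 338 consistent
W/I-1 un ·: WW|Ww
W/I-2 un ·: WW|Ww
W/II-1 ? I-1×I-2: WW|Ww|ww
W/II-2 un ·: WW|Ww
W/II-3 ? I-1×I-2: WW|Ww|ww
W/III-1 un II-2×II-1: WW|Ww
W/III-2 ? ·: WW|Ww|ww
W/IV-1 un III-2×III-1: WW|Ww
⇒ W over [I-1,I-2,II-1,II-2,II-3,III-1,III-2,IV-1]: 260 consistent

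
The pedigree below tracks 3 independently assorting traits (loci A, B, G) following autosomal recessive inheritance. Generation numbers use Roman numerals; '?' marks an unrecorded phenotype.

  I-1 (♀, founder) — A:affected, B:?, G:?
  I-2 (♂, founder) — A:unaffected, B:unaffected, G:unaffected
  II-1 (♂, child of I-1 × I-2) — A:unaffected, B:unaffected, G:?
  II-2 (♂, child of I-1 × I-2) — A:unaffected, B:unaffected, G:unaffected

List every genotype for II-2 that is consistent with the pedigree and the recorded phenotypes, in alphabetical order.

II-2 ∈ {Aa BB GG, Aa BB Gg, Aa Bb GG, Aa Bb Gg}

A/I-1 aff ·: aa
A/I-2 un ·: AA|Aa
A/II-1 un I-1×I-2: Aa
A/II-2 un I-1×I-2: Aa
⇒ A over [I-1,I-2,II-1,II-2]: 2 consistent
B/I-1 ? ·: BB|Bb|bb
B/I-2 un ·: BB|Bb
B/II-1 un I-1×I-2: BB|Bb
B/II-2 un I-1×I-2: BB|Bb
⇒ B over [I-1,I-2,II-1,II-2]: 15 consistent
G/I-1 ? ·: GG|Gg|gg
G/I-2 un ·: GG|Gg
G/II-1 ? I-1×I-2: GG|Gg|gg
G/II-2 un I-1×I-2: GG|Gg
⇒ G over [I-1,I-2,II-1,II-2]: 18 consistent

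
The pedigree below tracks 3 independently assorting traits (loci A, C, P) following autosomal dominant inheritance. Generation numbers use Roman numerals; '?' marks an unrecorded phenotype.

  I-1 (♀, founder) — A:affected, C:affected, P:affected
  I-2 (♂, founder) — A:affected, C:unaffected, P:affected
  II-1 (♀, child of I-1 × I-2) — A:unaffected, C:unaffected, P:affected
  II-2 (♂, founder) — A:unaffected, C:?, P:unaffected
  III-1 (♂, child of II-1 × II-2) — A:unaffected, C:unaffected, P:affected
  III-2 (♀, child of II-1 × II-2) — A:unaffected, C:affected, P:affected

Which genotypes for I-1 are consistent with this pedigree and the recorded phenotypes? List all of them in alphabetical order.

A/I-1 aff ·: Aa
A/I-2 aff ·: Aa
A/II-1 un I-1×I-2: aa
A/II-2 un ·: aa
A/III-1 un II-1×II-2: aa
A/III-2 un II-1×II-2: aa
⇒ A over [I-1,I-2,II-1,II-2,III-1,III-2]: 1 consistent
C/I-1 aff ·: Cc
C/I-2 un ·: cc
C/II-1 un I-1×I-2: cc
C/II-2 ? ·: Cc
C/III-1 un II-1×II-2: cc
C/III-2 aff II-1×II-2: Cc
⇒ C over [I-1,I-2,II-1,II-2,III-1,III-2]: 1 consistent
P/I-1 aff ·: Pp|PP
P/I-2 aff ·: Pp|PP
P/II-1 aff I-1×I-2: Pp|PP
P/II-2 un ·: pp
P/III-1 aff II-1×II-2: Pp
P/III-2 aff II-1×II-2: Pp
⇒ P over [I-1,I-2,II-1,II-2,III-1,III-2]: 7 consistent

I-1 ∈ {Aa Cc PP, Aa Cc Pp}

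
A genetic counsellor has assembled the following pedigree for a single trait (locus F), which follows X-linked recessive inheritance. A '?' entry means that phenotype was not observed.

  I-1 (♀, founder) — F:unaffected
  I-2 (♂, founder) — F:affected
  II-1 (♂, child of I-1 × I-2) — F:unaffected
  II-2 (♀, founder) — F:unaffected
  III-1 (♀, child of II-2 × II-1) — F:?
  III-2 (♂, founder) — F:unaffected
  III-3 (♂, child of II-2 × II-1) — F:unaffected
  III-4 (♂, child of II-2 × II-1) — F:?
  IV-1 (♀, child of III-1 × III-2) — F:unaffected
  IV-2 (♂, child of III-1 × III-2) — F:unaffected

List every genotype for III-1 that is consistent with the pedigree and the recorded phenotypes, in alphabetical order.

F/I-1 un ·: X^FX^F|X^FX^f
F/I-2 aff ·: X^fY
F/II-1 un I-1×I-2: X^FY
F/II-2 un ·: X^FX^F|X^FX^f
F/III-1 ? II-2×II-1: X^FX^F|X^FX^f
F/III-2 un ·: X^FY
F/III-3 un II-2×II-1: X^FY
F/III-4 ? II-2×II-1: X^FY|X^fY
F/IV-1 un III-1×III-2: X^FX^F|X^FX^f
F/IV-2 un III-1×III-2: X^FY
⇒ F over [I-1,I-2,II-1,II-2,III-1,III-2,III-3,III-4,IV-1,IV-2]: 14 consistent

III-1 ∈ {X^FX^F, X^FX^f}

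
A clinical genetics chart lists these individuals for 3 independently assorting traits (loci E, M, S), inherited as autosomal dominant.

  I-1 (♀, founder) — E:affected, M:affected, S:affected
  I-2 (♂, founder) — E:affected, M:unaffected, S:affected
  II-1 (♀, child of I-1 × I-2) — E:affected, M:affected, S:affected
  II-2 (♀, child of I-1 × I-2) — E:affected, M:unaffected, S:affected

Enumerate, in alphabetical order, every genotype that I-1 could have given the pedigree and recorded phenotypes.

I-1 ∈ {EE Mm SS, EE Mm Ss, Ee Mm SS, Ee Mm Ss}

E/I-1 aff ·: Ee|EE
E/I-2 aff ·: Ee|EE
E/II-1 aff I-1×I-2: Ee|EE
E/II-2 aff I-1×I-2: Ee|EE
⇒ E over [I-1,I-2,II-1,II-2]: 13 consistent
M/I-1 aff ·: Mm
M/I-2 un ·: mm
M/II-1 aff I-1×I-2: Mm
M/II-2 un I-1×I-2: mm
⇒ M over [I-1,I-2,II-1,II-2]: 1 consistent
S/I-1 aff ·: Ss|SS
S/I-2 aff ·: Ss|SS
S/II-1 aff I-1×I-2: Ss|SS
S/II-2 aff I-1×I-2: Ss|SS
⇒ S over [I-1,I-2,II-1,II-2]: 13 consistent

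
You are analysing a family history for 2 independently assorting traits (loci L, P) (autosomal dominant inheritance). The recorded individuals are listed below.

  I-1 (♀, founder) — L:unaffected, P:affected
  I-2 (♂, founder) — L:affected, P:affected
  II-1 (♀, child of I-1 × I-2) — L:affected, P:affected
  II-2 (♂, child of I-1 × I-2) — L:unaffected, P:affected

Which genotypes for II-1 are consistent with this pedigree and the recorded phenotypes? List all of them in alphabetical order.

II-1 ∈ {Ll PP, Ll Pp}

L/I-1 un ·: ll
L/I-2 aff ·: Ll
L/II-1 aff I-1×I-2: Ll
L/II-2 un I-1×I-2: ll
⇒ L over [I-1,I-2,II-1,II-2]: 1 consistent
P/I-1 aff ·: Pp|PP
P/I-2 aff ·: Pp|PP
P/II-1 aff I-1×I-2: Pp|PP
P/II-2 aff I-1×I-2: Pp|PP
⇒ P over [I-1,I-2,II-1,II-2]: 13 consistent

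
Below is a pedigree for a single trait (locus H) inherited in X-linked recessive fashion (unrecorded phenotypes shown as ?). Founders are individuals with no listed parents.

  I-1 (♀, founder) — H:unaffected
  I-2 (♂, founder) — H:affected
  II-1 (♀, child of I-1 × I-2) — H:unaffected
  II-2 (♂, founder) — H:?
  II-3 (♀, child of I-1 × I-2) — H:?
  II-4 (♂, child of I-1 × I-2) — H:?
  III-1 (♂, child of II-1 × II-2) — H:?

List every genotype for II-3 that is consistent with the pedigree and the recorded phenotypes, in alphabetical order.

H/I-1 un ·: X^HX^H|X^HX^h
H/I-2 aff ·: X^hY
H/II-1 un I-1×I-2: X^HX^h
H/II-2 ? ·: X^HY|X^hY
H/II-3 ? I-1×I-2: X^HX^h|X^hX^h
H/II-4 ? I-1×I-2: X^HY|X^hY
H/III-1 ? II-1×II-2: X^HY|X^hY
⇒ H over [I-1,I-2,II-1,II-2,II-3,II-4,III-1]: 20 consistent

II-3 ∈ {X^HX^h, X^hX^h}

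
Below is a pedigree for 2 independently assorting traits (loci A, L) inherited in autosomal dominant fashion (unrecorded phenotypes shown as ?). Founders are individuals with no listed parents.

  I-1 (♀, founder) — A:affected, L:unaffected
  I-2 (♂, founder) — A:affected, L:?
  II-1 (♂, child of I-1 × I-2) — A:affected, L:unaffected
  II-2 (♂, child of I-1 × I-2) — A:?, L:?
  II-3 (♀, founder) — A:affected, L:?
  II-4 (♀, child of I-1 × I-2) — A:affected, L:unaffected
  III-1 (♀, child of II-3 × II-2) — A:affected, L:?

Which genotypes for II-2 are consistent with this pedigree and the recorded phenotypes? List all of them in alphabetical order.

A/I-1 aff ·: Aa|AA
A/I-2 aff ·: Aa|AA
A/II-1 aff I-1×I-2: Aa|AA
A/II-2 ? I-1×I-2: aa|Aa|AA
A/II-3 aff ·: Aa|AA
A/II-4 aff I-1×I-2: Aa|AA
A/III-1 aff II-3×II-2: Aa|AA
⇒ A over [I-1,I-2,II-1,II-2,II-3,II-4,III-1]: 95 consistent
L/I-1 un ·: ll
L/I-2 ? ·: ll|Ll
L/II-1 un I-1×I-2: ll
L/II-2 ? I-1×I-2: ll|Ll
L/II-3 ? ·: ll|Ll|LL
L/II-4 un I-1×I-2: ll
L/III-1 ? II-3×II-2: ll|Ll|LL
⇒ L over [I-1,I-2,II-1,II-2,II-3,II-4,III-1]: 15 consistent

II-2 ∈ {AA Ll, AA ll, Aa Ll, Aa ll, aa Ll, aa ll}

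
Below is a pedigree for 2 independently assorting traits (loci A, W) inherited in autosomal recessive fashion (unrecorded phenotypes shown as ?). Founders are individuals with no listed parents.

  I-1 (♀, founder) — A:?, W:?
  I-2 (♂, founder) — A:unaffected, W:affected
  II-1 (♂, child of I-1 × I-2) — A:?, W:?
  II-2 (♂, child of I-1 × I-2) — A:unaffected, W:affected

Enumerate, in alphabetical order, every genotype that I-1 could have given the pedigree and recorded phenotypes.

I-1 ∈ {AA Ww, AA ww, Aa Ww, Aa ww, aa Ww, aa ww}

A/I-1 ? ·: AA|Aa|aa
A/I-2 un ·: AA|Aa
A/II-1 ? I-1×I-2: AA|Aa|aa
A/II-2 un I-1×I-2: AA|Aa
⇒ A over [I-1,I-2,II-1,II-2]: 18 consistent
W/I-1 ? ·: Ww|ww
W/I-2 aff ·: ww
W/II-1 ? I-1×I-2: Ww|ww
W/II-2 aff I-1×I-2: ww
⇒ W over [I-1,I-2,II-1,II-2]: 3 consistent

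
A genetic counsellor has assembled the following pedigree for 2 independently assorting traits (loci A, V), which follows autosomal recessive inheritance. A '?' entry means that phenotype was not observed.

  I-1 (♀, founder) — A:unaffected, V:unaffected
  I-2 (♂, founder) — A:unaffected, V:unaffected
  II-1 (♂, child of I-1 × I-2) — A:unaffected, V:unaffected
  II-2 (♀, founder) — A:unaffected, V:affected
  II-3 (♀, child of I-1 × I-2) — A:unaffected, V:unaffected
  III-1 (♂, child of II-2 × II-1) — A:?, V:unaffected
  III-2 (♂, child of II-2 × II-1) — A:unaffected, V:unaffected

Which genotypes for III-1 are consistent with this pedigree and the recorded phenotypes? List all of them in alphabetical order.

III-1 ∈ {AA Vv, Aa Vv, aa Vv}

A/I-1 un ·: AA|Aa
A/I-2 un ·: AA|Aa
A/II-1 un I-1×I-2: AA|Aa
A/II-2 un ·: AA|Aa
A/II-3 un I-1×I-2: AA|Aa
A/III-1 ? II-2×II-1: AA|Aa|aa
A/III-2 un II-2×II-1: AA|Aa
⇒ A over [I-1,I-2,II-1,II-2,II-3,III-1,III-2]: 95 consistent
V/I-1 un ·: VV|Vv
V/I-2 un ·: VV|Vv
V/II-1 un I-1×I-2: VV|Vv
V/II-2 aff ·: vv
V/II-3 un I-1×I-2: VV|Vv
V/III-1 un II-2×II-1: Vv
V/III-2 un II-2×II-1: Vv
⇒ V over [I-1,I-2,II-1,II-2,II-3,III-1,III-2]: 13 consistent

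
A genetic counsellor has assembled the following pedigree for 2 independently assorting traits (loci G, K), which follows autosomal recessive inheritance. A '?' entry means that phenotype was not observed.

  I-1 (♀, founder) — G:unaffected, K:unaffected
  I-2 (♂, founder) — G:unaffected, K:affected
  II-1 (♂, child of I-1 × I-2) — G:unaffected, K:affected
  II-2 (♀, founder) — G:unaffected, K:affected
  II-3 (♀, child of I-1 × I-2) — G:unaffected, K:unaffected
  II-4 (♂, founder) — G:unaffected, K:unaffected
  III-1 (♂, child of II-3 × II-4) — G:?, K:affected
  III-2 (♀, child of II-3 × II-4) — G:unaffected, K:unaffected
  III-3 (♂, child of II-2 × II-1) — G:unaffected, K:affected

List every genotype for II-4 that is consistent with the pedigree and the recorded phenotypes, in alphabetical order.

G/I-1 un ·: GG|Gg
G/I-2 un ·: GG|Gg
G/II-1 un I-1×I-2: GG|Gg
G/II-2 un ·: GG|Gg
G/II-3 un I-1×I-2: GG|Gg
G/II-4 un ·: GG|Gg
G/III-1 ? II-3×II-4: GG|Gg|gg
G/III-2 un II-3×II-4: GG|Gg
G/III-3 un II-2×II-1: GG|Gg
⇒ G over [I-1,I-2,II-1,II-2,II-3,II-4,III-1,III-2,III-3]: 330 consistent
K/I-1 un ·: Kk
K/I-2 aff ·: kk
K/II-1 aff I-1×I-2: kk
K/II-2 aff ·: kk
K/II-3 un I-1×I-2: Kk
K/II-4 un ·: Kk
K/III-1 aff II-3×II-4: kk
K/III-2 un II-3×II-4: KK|Kk
K/III-3 aff II-2×II-1: kk
⇒ K over [I-1,I-2,II-1,II-2,II-3,II-4,III-1,III-2,III-3]: 2 consistent

II-4 ∈ {GG Kk, Gg Kk}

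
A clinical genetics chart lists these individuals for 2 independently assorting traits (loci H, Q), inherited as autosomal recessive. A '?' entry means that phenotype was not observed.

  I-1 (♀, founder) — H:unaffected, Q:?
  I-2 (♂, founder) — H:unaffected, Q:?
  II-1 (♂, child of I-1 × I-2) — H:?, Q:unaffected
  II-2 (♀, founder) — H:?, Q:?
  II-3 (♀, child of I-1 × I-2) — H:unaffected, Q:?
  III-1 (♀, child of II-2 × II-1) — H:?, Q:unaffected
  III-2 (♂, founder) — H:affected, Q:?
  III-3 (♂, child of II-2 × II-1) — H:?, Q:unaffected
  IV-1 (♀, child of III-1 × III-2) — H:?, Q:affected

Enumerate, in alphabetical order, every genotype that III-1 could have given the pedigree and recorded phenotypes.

H/I-1 un ·: HH|Hh
H/I-2 un ·: HH|Hh
H/II-1 ? I-1×I-2: HH|Hh|hh
H/II-2 ? ·: HH|Hh|hh
H/II-3 un I-1×I-2: HH|Hh
H/III-1 ? II-2×II-1: HH|Hh|hh
H/III-2 aff ·: hh
H/III-3 ? II-2×II-1: HH|Hh|hh
H/IV-1 ? III-1×III-2: Hh|hh
⇒ H over [I-1,I-2,II-1,II-2,II-3,III-1,III-2,III-3,IV-1]: 225 consistent
Q/I-1 ? ·: QQ|Qq|qq
Q/I-2 ? ·: QQ|Qq|qq
Q/II-1 un I-1×I-2: QQ|Qq
Q/II-2 ? ·: QQ|Qq|qq
Q/II-3 ? I-1×I-2: QQ|Qq|qq
Q/III-1 un II-2×II-1: Qq
Q/III-2 ? ·: Qq|qq
Q/III-3 un II-2×II-1: QQ|Qq
Q/IV-1 aff III-1×III-2: qq
⇒ Q over [I-1,I-2,II-1,II-2,II-3,III-1,III-2,III-3,IV-1]: 178 consistent

III-1 ∈ {HH Qq, Hh Qq, hh Qq}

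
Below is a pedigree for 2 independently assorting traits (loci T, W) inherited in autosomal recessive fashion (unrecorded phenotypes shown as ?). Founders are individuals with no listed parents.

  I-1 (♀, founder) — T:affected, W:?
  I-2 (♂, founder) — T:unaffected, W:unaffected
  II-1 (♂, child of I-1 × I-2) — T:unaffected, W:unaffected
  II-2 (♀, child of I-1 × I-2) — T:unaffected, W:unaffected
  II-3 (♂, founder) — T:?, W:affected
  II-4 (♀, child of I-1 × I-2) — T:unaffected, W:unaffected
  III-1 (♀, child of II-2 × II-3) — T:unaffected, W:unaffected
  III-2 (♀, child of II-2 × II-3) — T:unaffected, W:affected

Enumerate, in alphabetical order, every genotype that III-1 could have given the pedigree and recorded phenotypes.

T/I-1 aff ·: tt
T/I-2 un ·: TT|Tt
T/II-1 un I-1×I-2: Tt
T/II-2 un I-1×I-2: Tt
T/II-3 ? ·: TT|Tt|tt
T/II-4 un I-1×I-2: Tt
T/III-1 un II-2×II-3: TT|Tt
T/III-2 un II-2×II-3: TT|Tt
⇒ T over [I-1,I-2,II-1,II-2,II-3,II-4,III-1,III-2]: 18 consistent
W/I-1 ? ·: WW|Ww|ww
W/I-2 un ·: WW|Ww
W/II-1 un I-1×I-2: WW|Ww
W/II-2 un I-1×I-2: Ww
W/II-3 aff ·: ww
W/II-4 un I-1×I-2: WW|Ww
W/III-1 un II-2×II-3: Ww
W/III-2 aff II-2×II-3: ww
⇒ W over [I-1,I-2,II-1,II-2,II-3,II-4,III-1,III-2]: 14 consistent

III-1 ∈ {TT Ww, Tt Ww}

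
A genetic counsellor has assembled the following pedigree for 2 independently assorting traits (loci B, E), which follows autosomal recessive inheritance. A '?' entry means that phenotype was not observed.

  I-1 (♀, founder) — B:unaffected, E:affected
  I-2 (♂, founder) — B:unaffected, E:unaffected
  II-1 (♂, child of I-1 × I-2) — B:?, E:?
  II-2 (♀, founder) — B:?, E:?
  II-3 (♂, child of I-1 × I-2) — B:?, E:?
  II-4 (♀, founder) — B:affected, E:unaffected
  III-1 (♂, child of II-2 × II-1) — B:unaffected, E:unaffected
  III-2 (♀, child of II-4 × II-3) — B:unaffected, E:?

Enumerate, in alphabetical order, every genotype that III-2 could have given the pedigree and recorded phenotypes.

B/I-1 un ·: BB|Bb
B/I-2 un ·: BB|Bb
B/II-1 ? I-1×I-2: BB|Bb|bb
B/II-2 ? ·: BB|Bb|bb
B/II-3 ? I-1×I-2: BB|Bb
B/II-4 aff ·: bb
B/III-1 un II-2×II-1: BB|Bb
B/III-2 un II-4×II-3: Bb
⇒ B over [I-1,I-2,II-1,II-2,II-3,II-4,III-1,III-2]: 62 consistent
E/I-1 aff ·: ee
E/I-2 un ·: EE|Ee
E/II-1 ? I-1×I-2: Ee|ee
E/II-2 ? ·: EE|Ee|ee
E/II-3 ? I-1×I-2: Ee|ee
E/II-4 un ·: EE|Ee
E/III-1 un II-2×II-1: EE|Ee
E/III-2 ? II-4×II-3: EE|Ee|ee
⇒ E over [I-1,I-2,II-1,II-2,II-3,II-4,III-1,III-2]: 81 consistent

III-2 ∈ {Bb EE, Bb Ee, Bb ee}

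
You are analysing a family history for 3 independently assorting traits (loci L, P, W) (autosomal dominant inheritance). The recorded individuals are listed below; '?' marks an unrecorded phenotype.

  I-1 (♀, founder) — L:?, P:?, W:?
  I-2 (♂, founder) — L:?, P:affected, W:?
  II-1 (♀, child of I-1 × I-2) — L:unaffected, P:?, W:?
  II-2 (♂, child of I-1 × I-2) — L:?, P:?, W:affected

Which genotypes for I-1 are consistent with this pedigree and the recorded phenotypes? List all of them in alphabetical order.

I-1 ∈ {Ll PP WW, Ll PP Ww, Ll PP ww, Ll Pp WW, Ll Pp Ww, Ll Pp ww, Ll pp WW, Ll pp Ww, Ll pp ww, ll PP WW, ll PP Ww, ll PP ww, ll Pp WW, ll Pp Ww, ll Pp ww, ll pp WW, ll pp Ww, ll pp ww}

L/I-1 ? ·: ll|Ll
L/I-2 ? ·: ll|Ll
L/II-1 un I-1×I-2: ll
L/II-2 ? I-1×I-2: ll|Ll|LL
⇒ L over [I-1,I-2,II-1,II-2]: 8 consistent
P/I-1 ? ·: pp|Pp|PP
P/I-2 aff ·: Pp|PP
P/II-1 ? I-1×I-2: pp|Pp|PP
P/II-2 ? I-1×I-2: pp|Pp|PP
⇒ P over [I-1,I-2,II-1,II-2]: 23 consistent
W/I-1 ? ·: ww|Ww|WW
W/I-2 ? ·: ww|Ww|WW
W/II-1 ? I-1×I-2: ww|Ww|WW
W/II-2 aff I-1×I-2: Ww|WW
⇒ W over [I-1,I-2,II-1,II-2]: 21 consistent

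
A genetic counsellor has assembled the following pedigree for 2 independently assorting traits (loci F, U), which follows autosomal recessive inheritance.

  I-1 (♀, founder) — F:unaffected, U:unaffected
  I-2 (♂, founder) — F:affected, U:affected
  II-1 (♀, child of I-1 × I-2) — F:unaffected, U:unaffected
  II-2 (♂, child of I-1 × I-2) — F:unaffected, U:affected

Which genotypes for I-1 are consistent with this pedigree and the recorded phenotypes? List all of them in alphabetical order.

F/I-1 un ·: FF|Ff
F/I-2 aff ·: ff
F/II-1 un I-1×I-2: Ff
F/II-2 un I-1×I-2: Ff
⇒ F over [I-1,I-2,II-1,II-2]: 2 consistent
U/I-1 un ·: Uu
U/I-2 aff ·: uu
U/II-1 un I-1×I-2: Uu
U/II-2 aff I-1×I-2: uu
⇒ U over [I-1,I-2,II-1,II-2]: 1 consistent

I-1 ∈ {FF Uu, Ff Uu}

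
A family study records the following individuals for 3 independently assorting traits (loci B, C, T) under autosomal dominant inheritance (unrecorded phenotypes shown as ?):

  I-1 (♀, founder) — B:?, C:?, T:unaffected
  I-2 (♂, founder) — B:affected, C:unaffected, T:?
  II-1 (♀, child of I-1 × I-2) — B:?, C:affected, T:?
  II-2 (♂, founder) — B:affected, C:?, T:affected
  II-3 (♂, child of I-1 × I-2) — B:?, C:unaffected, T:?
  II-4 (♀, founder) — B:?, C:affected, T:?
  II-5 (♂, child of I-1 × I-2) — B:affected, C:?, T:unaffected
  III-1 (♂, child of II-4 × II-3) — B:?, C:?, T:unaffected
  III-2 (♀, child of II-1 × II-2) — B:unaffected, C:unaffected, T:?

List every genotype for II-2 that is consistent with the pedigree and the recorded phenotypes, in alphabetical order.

II-2 ∈ {Bb Cc TT, Bb Cc Tt, Bb cc TT, Bb cc Tt}

B/I-1 ? ·: bb|Bb|BB
B/I-2 aff ·: Bb|BB
B/II-1 ? I-1×I-2: bb|Bb
B/II-2 aff ·: Bb
B/II-3 ? I-1×I-2: bb|Bb|BB
B/II-4 ? ·: bb|Bb|BB
B/II-5 aff I-1×I-2: Bb|BB
B/III-1 ? II-4×II-3: bb|Bb|BB
B/III-2 un II-1×II-2: bb
⇒ B over [I-1,I-2,II-1,II-2,II-3,II-4,II-5,III-1,III-2]: 133 consistent
C/I-1 ? ·: Cc
C/I-2 un ·: cc
C/II-1 aff I-1×I-2: Cc
C/II-2 ? ·: cc|Cc
C/II-3 un I-1×I-2: cc
C/II-4 aff ·: Cc|CC
C/II-5 ? I-1×I-2: cc|Cc
C/III-1 ? II-4×II-3: cc|Cc
C/III-2 un II-1×II-2: cc
⇒ C over [I-1,I-2,II-1,II-2,II-3,II-4,II-5,III-1,III-2]: 12 consistent
T/I-1 un ·: tt
T/I-2 ? ·: tt|Tt
T/II-1 ? I-1×I-2: tt|Tt
T/II-2 aff ·: Tt|TT
T/II-3 ? I-1×I-2: tt|Tt
T/II-4 ? ·: tt|Tt
T/II-5 un I-1×I-2: tt
T/III-1 un II-4×II-3: tt
T/III-2 ? II-1×II-2: tt|Tt|TT
⇒ T over [I-1,I-2,II-1,II-2,II-3,II-4,II-5,III-1,III-2]: 38 consistent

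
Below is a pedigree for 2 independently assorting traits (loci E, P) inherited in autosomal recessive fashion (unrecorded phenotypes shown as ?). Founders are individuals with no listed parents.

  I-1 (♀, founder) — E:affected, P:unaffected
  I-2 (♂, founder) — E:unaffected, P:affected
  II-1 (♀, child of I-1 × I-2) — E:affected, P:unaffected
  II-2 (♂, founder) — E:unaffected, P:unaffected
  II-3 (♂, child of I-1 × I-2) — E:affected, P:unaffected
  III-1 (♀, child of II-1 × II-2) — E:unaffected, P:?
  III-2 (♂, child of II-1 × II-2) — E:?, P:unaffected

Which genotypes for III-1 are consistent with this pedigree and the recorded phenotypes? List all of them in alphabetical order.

E/I-1 aff ·: ee
E/I-2 un ·: Ee
E/II-1 aff I-1×I-2: ee
E/II-2 un ·: EE|Ee
E/II-3 aff I-1×I-2: ee
E/III-1 un II-1×II-2: Ee
E/III-2 ? II-1×II-2: Ee|ee
⇒ E over [I-1,I-2,II-1,II-2,II-3,III-1,III-2]: 3 consistent
P/I-1 un ·: PP|Pp
P/I-2 aff ·: pp
P/II-1 un I-1×I-2: Pp
P/II-2 un ·: PP|Pp
P/II-3 un I-1×I-2: Pp
P/III-1 ? II-1×II-2: PP|Pp|pp
P/III-2 un II-1×II-2: PP|Pp
⇒ P over [I-1,I-2,II-1,II-2,II-3,III-1,III-2]: 20 consistent

III-1 ∈ {Ee PP, Ee Pp, Ee pp}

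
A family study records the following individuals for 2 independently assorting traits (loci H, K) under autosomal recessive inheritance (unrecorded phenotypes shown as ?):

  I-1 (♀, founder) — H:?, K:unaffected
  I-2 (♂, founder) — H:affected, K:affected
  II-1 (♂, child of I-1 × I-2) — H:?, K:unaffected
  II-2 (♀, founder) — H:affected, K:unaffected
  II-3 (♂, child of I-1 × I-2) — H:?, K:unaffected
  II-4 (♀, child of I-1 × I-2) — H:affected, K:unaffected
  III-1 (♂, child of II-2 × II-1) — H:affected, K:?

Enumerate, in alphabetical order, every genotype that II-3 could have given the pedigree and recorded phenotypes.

H/I-1 ? ·: Hh|hh
H/I-2 aff ·: hh
H/II-1 ? I-1×I-2: Hh|hh
H/II-2 aff ·: hh
H/II-3 ? I-1×I-2: Hh|hh
H/II-4 aff I-1×I-2: hh
H/III-1 aff II-2×II-1: hh
⇒ H over [I-1,I-2,II-1,II-2,II-3,II-4,III-1]: 5 consistent
K/I-1 un ·: KK|Kk
K/I-2 aff ·: kk
K/II-1 un I-1×I-2: Kk
K/II-2 un ·: KK|Kk
K/II-3 un I-1×I-2: Kk
K/II-4 un I-1×I-2: Kk
K/III-1 ? II-2×II-1: KK|Kk|kk
⇒ K over [I-1,I-2,II-1,II-2,II-3,II-4,III-1]: 10 consistent

II-3 ∈ {Hh Kk, hh Kk}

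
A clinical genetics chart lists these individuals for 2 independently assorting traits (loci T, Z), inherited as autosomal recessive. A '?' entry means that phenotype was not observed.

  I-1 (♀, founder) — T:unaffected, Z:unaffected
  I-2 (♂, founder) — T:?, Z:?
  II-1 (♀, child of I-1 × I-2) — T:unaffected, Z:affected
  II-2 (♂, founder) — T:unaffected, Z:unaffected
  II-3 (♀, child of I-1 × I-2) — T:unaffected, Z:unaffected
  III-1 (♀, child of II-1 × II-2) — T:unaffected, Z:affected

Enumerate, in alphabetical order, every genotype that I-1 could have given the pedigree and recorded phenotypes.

I-1 ∈ {TT Zz, Tt Zz}

T/I-1 un ·: TT|Tt
T/I-2 ? ·: TT|Tt|tt
T/II-1 un I-1×I-2: TT|Tt
T/II-2 un ·: TT|Tt
T/II-3 un I-1×I-2: TT|Tt
T/III-1 un II-1×II-2: TT|Tt
⇒ T over [I-1,I-2,II-1,II-2,II-3,III-1]: 53 consistent
Z/I-1 un ·: Zz
Z/I-2 ? ·: Zz|zz
Z/II-1 aff I-1×I-2: zz
Z/II-2 un ·: Zz
Z/II-3 un I-1×I-2: ZZ|Zz
Z/III-1 aff II-1×II-2: zz
⇒ Z over [I-1,I-2,II-1,II-2,II-3,III-1]: 3 consistent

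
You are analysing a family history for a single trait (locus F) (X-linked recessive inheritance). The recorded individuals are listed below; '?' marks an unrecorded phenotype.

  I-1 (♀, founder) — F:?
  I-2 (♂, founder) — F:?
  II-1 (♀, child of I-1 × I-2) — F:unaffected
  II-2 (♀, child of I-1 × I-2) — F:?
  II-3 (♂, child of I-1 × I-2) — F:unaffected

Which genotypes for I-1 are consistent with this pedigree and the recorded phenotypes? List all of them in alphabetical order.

F/I-1 ? ·: X^FX^F|X^FX^f
F/I-2 ? ·: X^FY|X^fY
F/II-1 un I-1×I-2: X^FX^F|X^FX^f
F/II-2 ? I-1×I-2: X^FX^F|X^FX^f|X^fX^f
F/II-3 un I-1×I-2: X^FY
⇒ F over [I-1,I-2,II-1,II-2,II-3]: 8 consistent

I-1 ∈ {X^FX^F, X^FX^f}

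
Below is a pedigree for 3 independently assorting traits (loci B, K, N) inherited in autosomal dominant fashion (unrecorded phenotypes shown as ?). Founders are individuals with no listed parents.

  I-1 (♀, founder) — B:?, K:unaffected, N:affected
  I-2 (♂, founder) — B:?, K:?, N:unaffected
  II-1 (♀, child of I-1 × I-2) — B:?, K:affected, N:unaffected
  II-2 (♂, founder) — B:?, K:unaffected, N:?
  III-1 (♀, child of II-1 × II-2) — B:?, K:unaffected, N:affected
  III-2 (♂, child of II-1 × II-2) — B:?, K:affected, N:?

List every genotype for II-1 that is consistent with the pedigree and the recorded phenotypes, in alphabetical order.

B/I-1 ? ·: bb|Bb|BB
B/I-2 ? ·: bb|Bb|BB
B/II-1 ? I-1×I-2: bb|Bb|BB
B/II-2 ? ·: bb|Bb|BB
B/III-1 ? II-1×II-2: bb|Bb|BB
B/III-2 ? II-1×II-2: bb|Bb|BB
⇒ B over [I-1,I-2,II-1,II-2,III-1,III-2]: 167 consistent
K/I-1 un ·: kk
K/I-2 ? ·: Kk|KK
K/II-1 aff I-1×I-2: Kk
K/II-2 un ·: kk
K/III-1 un II-1×II-2: kk
K/III-2 aff II-1×II-2: Kk
⇒ K over [I-1,I-2,II-1,II-2,III-1,III-2]: 2 consistent
N/I-1 aff ·: Nn
N/I-2 un ·: nn
N/II-1 un I-1×I-2: nn
N/II-2 ? ·: Nn|NN
N/III-1 aff II-1×II-2: Nn
N/III-2 ? II-1×II-2: nn|Nn
⇒ N over [I-1,I-2,II-1,II-2,III-1,III-2]: 3 consistent

II-1 ∈ {BB Kk nn, Bb Kk nn, bb Kk nn}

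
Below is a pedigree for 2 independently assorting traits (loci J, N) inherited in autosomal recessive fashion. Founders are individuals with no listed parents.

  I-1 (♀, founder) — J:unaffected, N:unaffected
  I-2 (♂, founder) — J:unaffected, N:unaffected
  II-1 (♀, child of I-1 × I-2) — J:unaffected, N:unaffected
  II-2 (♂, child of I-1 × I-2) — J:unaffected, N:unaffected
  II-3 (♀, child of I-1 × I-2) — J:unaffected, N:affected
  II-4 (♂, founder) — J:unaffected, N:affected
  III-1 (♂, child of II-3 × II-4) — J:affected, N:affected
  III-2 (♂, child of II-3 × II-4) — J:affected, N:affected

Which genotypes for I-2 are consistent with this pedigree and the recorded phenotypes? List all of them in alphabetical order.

I-2 ∈ {JJ Nn, Jj Nn}

J/I-1 un ·: JJ|Jj
J/I-2 un ·: JJ|Jj
J/II-1 un I-1×I-2: JJ|Jj
J/II-2 un I-1×I-2: JJ|Jj
J/II-3 un I-1×I-2: Jj
J/II-4 un ·: Jj
J/III-1 aff II-3×II-4: jj
J/III-2 aff II-3×II-4: jj
⇒ J over [I-1,I-2,II-1,II-2,II-3,II-4,III-1,III-2]: 12 consistent
N/I-1 un ·: Nn
N/I-2 un ·: Nn
N/II-1 un I-1×I-2: NN|Nn
N/II-2 un I-1×I-2: NN|Nn
N/II-3 aff I-1×I-2: nn
N/II-4 aff ·: nn
N/III-1 aff II-3×II-4: nn
N/III-2 aff II-3×II-4: nn
⇒ N over [I-1,I-2,II-1,II-2,II-3,II-4,III-1,III-2]: 4 consistent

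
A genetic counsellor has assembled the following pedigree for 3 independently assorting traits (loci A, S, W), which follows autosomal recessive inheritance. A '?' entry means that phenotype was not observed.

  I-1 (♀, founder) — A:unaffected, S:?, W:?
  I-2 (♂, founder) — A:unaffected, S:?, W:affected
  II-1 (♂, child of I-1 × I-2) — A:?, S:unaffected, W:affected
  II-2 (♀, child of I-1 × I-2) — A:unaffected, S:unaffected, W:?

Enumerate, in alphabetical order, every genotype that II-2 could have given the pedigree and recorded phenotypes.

A/I-1 un ·: AA|Aa
A/I-2 un ·: AA|Aa
A/II-1 ? I-1×I-2: AA|Aa|aa
A/II-2 un I-1×I-2: AA|Aa
⇒ A over [I-1,I-2,II-1,II-2]: 15 consistent
S/I-1 ? ·: SS|Ss|ss
S/I-2 ? ·: SS|Ss|ss
S/II-1 un I-1×I-2: SS|Ss
S/II-2 un I-1×I-2: SS|Ss
⇒ S over [I-1,I-2,II-1,II-2]: 17 consistent
W/I-1 ? ·: Ww|ww
W/I-2 aff ·: ww
W/II-1 aff I-1×I-2: ww
W/II-2 ? I-1×I-2: Ww|ww
⇒ W over [I-1,I-2,II-1,II-2]: 3 consistent

II-2 ∈ {AA SS Ww, AA SS ww, AA Ss Ww, AA Ss ww, Aa SS Ww, Aa SS ww, Aa Ss Ww, Aa Ss ww}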